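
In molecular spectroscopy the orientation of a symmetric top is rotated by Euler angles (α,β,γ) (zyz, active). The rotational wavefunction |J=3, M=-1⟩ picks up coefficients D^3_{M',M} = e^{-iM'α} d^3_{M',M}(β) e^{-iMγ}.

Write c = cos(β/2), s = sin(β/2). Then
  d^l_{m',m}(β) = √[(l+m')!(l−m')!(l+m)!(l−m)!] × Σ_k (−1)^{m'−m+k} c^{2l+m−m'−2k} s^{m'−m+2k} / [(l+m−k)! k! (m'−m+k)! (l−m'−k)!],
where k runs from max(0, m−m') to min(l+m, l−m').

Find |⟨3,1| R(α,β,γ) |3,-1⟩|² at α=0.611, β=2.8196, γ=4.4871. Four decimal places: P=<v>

Split into d^3_{1,-1}(β=2.8196) × two z-phases.
c=cos(2.819600/2)=0.160302, s=sin(2.819600/2)=0.987068; N=√[24·2·2·24]=48.000000
The bounds max(0,m−m')=0 and min(l+m,l−m')=2 give 3 terms
  k=0: (−1)^2·48.0000/(8)·0.1603^4·0.9871^2 = +0.003860
  k=1: (−1)^3·48.0000/(6)·0.1603^2·0.9871^4 = -0.195144
  k=2: (−1)^4·48.0000/(48)·0.1603^0·0.9871^6 = +0.924874
d^3_{1,-1}(2.8196) = +0.003860 -0.195144 +0.924874 = +0.733590
|D^3_{1,-1}|² = |d^3_{1,-1}(β)|² = (+0.733590)² = 0.538155 (the z-rotation phases have unit modulus)

P=0.5382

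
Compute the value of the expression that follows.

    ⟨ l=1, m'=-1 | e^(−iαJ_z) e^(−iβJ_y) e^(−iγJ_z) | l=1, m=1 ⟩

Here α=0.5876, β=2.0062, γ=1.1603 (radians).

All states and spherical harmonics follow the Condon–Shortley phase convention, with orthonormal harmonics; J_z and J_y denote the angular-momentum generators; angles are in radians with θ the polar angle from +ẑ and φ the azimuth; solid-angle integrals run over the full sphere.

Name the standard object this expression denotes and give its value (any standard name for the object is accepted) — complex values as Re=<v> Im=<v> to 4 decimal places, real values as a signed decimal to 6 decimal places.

Wigner D-matrix element, Re=0.5975 Im=-0.3852

This is a Wigner D-matrix element — the rotation-matrix element ⟨l m'| R(α,β,γ) |l m⟩ in the angular-momentum basis.
D^1_{-1,1}(0.5876,2.0062,1.1603) = e^{-i·-1·0.5876}·d^1_{-1,1}(2.0062)·e^{-i·1·1.1603}. Compute d first:
Half-angle: c=0.537691, s=0.843142. N=√(1·2·2·1)=2.000000
Admissible k: 2..2 (factorial args all ≥0)
  k=2: (−1)^0·2.0000/(2)·0.5377^0·0.8431^2 = +0.710888
d^1_{-1,1}(2.0062) = +0.710888
Phases: e^{-i·(-1)·0.5876}=+0.832274+0.554365i, e^{-i·(1)·1.1603}=+0.399064-0.916923i ⇒ D=+0.597460-0.385233i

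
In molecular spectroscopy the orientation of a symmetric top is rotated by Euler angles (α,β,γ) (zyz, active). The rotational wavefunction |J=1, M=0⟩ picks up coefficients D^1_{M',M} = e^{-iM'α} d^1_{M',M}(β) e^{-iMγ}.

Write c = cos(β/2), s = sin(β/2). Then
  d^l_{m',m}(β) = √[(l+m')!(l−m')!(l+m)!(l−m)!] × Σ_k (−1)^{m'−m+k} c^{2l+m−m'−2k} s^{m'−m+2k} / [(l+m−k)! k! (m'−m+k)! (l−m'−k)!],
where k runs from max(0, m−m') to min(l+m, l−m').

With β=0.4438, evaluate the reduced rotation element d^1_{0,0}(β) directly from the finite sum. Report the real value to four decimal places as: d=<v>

d=0.9031

d^1_{0,0}(β=0.4438) via the finite sum:
Half-angle: c=0.975481, s=0.220083. N=√(1·1·1·1)=1.000000
k∈{0,1} keeps every argument non-negative
  k=0: (−1)^0·1.0000/(1)·0.9755^2·0.2201^0 = +0.951563
  k=1: (−1)^1·1.0000/(1)·0.9755^0·0.2201^2 = -0.048437
d^1_{0,0}(0.4438) = +0.951563 -0.048437 = +0.903127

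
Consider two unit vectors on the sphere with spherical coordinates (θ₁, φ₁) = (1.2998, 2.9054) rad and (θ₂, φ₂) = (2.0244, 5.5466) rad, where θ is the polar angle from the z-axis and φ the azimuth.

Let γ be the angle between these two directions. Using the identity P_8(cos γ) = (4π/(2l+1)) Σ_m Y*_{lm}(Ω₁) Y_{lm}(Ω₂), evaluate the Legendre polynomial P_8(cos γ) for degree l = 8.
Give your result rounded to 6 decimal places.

Term-by-term m-sum for l=8 (normalisation 4π/17 = 0.739198):
  m=-8: Y*=-0.11997 - 0.36354j  Y=0.20313 - 0.08362j  product -0.05477 - 0.06381j
  m=-7: Y*=0.03508 + 0.42399j  Y=-0.18389 + 0.38687j  product -0.17048 - 0.06440j
  m=-6: Y*=0.00345 - 0.02229j  Y=-0.10779 - 0.35745j  product -0.00834 + 0.00117j
  m=-5: Y*=0.13224 - 0.32186j  Y=-0.02143 - 0.01289j  product -0.00698 + 0.00519j
  m=-4: Y*=-0.09043 + 0.12506j  Y=0.34574 - 0.06838j  product -0.02271 + 0.04942j
  m=-3: Y*=-0.21234 + 0.18198j  Y=-0.09194 + 0.12375j  product -0.00300 - 0.04301j
  m=-2: Y*=0.18213 - 0.09306j  Y=0.02734 + 0.27919j  product 0.03096 + 0.04831j
  m=-1: Y*=0.23759 - 0.05718j  Y=-0.15933 - 0.14448j  product -0.04612 - 0.02522j
  m=+0: Y*=-0.21767 + 0.00000j  Y=-0.25189 + 0.00000j  product 0.05483 + 0.00000j
  m=+1: Y*=-0.23759 - 0.05718j  Y=0.15933 - 0.14448j  product -0.04612 + 0.02522j
  m=+2: Y*=0.18213 + 0.09306j  Y=0.02734 - 0.27919j  product 0.03096 - 0.04831j
  m=+3: Y*=0.21234 + 0.18198j  Y=0.09194 + 0.12375j  product -0.00300 + 0.04301j
  m=+4: Y*=-0.09043 - 0.12506j  Y=0.34574 + 0.06838j  product -0.02271 - 0.04942j
  m=+5: Y*=-0.13224 - 0.32186j  Y=0.02143 - 0.01289j  product -0.00698 - 0.00519j
  m=+6: Y*=0.00345 + 0.02229j  Y=-0.10779 + 0.35745j  product -0.00834 - 0.00117j
  m=+7: Y*=-0.03508 + 0.42399j  Y=0.18389 + 0.38687j  product -0.17048 + 0.06440j
  m=+8: Y*=-0.11997 + 0.36354j  Y=0.20313 + 0.08362j  product -0.05477 + 0.06381j
Σ over m = -0.50804 + 0.00000j; ×(4π/17) → -0.37554 + 0.00000j. Real part: -0.375541

-0.375541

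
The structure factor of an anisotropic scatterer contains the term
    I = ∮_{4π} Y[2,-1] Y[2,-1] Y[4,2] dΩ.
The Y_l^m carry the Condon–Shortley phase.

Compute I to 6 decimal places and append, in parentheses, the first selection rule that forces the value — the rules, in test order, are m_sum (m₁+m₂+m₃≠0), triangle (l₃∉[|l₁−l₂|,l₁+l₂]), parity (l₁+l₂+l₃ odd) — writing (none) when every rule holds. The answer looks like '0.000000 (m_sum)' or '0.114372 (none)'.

Checks pass: Σm=0; 8 even; l₃=4∈[0,4].
(2·2+1)(2·2+1)(2·4+1) = 225
Δ: 0! 4! 4! / 9! → 1/630
sum: t=0:+1/16 = 1/16
3j²(2 2 4; 0 0 0) = Δ·Π!·Σ² = 2/35  (sign +1)
sum: t=0:+1/36 = 1/36
3j²(2 2 4; -1 -1 2) = Δ·Π!·Σ² = 4/63  (sign +1)
combine: 4πI² = 225·2/35·4/63 = 40/49
take √, sign +1: I = 0.25487487
No selection rule forces the value: the integral is nonzero (none).

0.254875 (none)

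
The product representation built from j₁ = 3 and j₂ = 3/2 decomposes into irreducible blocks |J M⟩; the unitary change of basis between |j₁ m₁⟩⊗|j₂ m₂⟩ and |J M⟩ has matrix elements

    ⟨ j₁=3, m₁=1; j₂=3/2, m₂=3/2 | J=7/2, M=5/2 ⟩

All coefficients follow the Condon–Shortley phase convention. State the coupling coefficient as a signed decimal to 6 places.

-0.690066

j₁+j₂−J=1  J+j₁−j₂=5  J−j₁+j₂=2  j₁+j₂+J+1=9
(j₁±m₁, j₂±m₂, J±M) = (4,2,3,0,6,1)
P² = 7680/7
sum k=1..1:
  [1] −1/48 = -1/48
S = -1/48
C² = P²·S² = 10/21 ; C = -0.690066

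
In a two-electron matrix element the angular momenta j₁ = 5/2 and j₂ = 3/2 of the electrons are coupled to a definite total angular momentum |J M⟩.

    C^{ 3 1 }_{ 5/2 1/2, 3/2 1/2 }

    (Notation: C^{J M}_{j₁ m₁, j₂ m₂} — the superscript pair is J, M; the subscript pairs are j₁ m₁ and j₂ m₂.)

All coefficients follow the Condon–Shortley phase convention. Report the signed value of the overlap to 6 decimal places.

−√(1/60) = -0.129099

√[7·1!4!2!/8! · 3!2!2!1!4!2!] = √(48/5)
  +(−1)^0/∏(0,1,2,2,2,0)! = 1/8  (running 1/8)
  +(−1)^1/∏(1,0,1,1,3,1)! = -1/6  (running -1/24)
⟨..|..⟩ = √(48/5)·(-1/24) = -0.129099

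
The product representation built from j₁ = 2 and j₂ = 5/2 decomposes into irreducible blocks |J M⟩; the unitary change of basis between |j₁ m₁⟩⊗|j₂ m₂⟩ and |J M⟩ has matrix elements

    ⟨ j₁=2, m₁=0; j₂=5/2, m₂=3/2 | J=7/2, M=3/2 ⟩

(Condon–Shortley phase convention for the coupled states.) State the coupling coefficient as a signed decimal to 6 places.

√[8·1!3!4!/9! · 2!2!4!1!5!2!] = √(512/7)
  +(−1)^0/∏(0,1,2,4,1,0)! = 1/48  (running 1/48)
  +(−1)^1/∏(1,0,1,3,2,1)! = -1/12  (running -1/16)
⟨..|..⟩ = √(512/7)·(-1/16) = -0.534522

-0.534522  (= −√(2/7))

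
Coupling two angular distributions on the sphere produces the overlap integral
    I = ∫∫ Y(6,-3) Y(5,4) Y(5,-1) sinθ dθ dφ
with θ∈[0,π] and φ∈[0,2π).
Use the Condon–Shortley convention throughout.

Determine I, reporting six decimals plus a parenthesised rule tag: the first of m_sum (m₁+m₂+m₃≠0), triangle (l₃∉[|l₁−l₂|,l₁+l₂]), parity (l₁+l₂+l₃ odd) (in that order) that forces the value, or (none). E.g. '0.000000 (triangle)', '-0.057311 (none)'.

Rules hold: Σm=0, L=16 even, 1≤5≤11.
N = 13·11·11 = 1573
Δ = 6!·6!·4!/17! = 1/28588560
Racah Σ t=1..5: t=1:−1/345600 t=2:+1/13824 t=3:−1/5184 t=4:+1/13824 t=5:−1/345600 = -7/129600
⇒ 3j(6 5 5; 0 0 0)² = 80/7293, sgn +1
Racah Σ t=5..6: t=5:−1/138240 t=6:+1/155520 = -1/1244160
⇒ 3j(6 5 5; -3 4 -1)² = 3/9724, sgn -1
4πI² = N·(3j₀)²·(3jₘ)² = 20/3757
I = -1·√(0.0053234/4π) = -0.02058209
No selection rule forces the value: the integral is nonzero (none).

-0.020582 (none)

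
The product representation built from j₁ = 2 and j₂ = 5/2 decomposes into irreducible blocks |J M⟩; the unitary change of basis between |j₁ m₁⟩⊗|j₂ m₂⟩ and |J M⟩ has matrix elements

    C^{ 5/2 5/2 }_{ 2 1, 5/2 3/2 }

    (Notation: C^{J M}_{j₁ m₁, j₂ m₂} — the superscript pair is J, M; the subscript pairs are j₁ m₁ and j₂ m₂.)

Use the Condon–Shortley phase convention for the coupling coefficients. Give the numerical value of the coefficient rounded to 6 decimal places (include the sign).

j₁+j₂−J=2  J+j₁−j₂=2  J−j₁+j₂=3  j₁+j₂+J+1=8
(j₁±m₁, j₂±m₂, J±M) = (3,1,4,1,5,0)
P² = 432/7
sum k=1..1:
  [1] −1/12 = -1/12
S = -1/12
C² = P²·S² = 3/7 ; C = -0.654654

−√(3/7) = -0.654654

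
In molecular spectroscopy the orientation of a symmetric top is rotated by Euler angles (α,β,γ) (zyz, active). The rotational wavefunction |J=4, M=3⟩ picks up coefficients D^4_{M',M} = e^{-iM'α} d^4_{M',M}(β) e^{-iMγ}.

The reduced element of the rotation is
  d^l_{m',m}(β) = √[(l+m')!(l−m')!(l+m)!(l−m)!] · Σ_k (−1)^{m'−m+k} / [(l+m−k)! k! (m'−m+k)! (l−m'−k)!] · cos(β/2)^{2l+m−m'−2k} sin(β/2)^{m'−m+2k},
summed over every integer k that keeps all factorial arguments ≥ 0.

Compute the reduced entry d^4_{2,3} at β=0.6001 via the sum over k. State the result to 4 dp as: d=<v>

d^4_{2,3}(β=0.6001) via the finite sum:
With c≡cos(β/2)=0.955322 and s≡sin(β/2)=0.295568, N=[720·2·5040·1]^{1/2}=2693.993318
k∈{1,2} keeps every argument non-negative
  k=1: (−1)^0·2693.9933/(720)·0.9553^7·0.2956^1 = +0.803099
  k=2: (−1)^1·2693.9933/(240)·0.9553^5·0.2956^3 = -0.230625
d^4_{2,3}(0.6001) = +0.803099 -0.230625 = +0.572474

d=0.5725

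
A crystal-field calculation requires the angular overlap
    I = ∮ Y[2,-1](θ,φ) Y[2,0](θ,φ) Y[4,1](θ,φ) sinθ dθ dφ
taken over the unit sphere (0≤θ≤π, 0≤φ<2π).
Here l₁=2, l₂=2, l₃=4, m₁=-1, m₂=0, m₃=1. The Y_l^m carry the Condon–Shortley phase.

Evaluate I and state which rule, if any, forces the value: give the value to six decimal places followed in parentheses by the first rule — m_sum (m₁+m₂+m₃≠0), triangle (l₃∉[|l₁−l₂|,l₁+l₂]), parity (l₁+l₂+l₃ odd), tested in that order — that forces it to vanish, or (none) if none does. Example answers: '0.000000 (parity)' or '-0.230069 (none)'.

m-sum 0 ✓  L=8 even ✓  0≤4≤4 ✓
Π(2lᵢ+1) = 5×5×9 = 225
triangle coeff Δ(2,2,4) = 1/630
Σ_t [0,0]: t=0:+1/16 = 1/16
(3j)²=2/35 [(2 2 4; 0 0 0)], sign=+1
Σ_t [0,0]: t=0:+1/24 = 1/24
(3j)²=1/21 [(2 2 4; -1 0 1)], sign=-1
⇒ 4πI² = 30/49
I = (-1)√(30/49/(4π)) = -0.22072812
No selection rule forces the value: the integral is nonzero (none).

-0.220728 (none)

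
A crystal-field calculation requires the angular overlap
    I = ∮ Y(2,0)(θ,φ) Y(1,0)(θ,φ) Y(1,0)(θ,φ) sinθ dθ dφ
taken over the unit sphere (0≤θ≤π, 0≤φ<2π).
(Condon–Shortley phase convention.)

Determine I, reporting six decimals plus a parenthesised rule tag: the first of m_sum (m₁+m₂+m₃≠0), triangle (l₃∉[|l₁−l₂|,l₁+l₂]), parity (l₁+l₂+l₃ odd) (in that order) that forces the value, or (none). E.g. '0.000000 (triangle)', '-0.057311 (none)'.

0.252313 (none)

Rules hold: Σm=0, L=4 even, 1≤1≤3.
N = 5·3·3 = 45
Δ = 2!·2!·0!/5! = 1/30
Racah Σ t=1..1: t=1:−1/1 = -1/1
⇒ 3j(2 1 1; 0 0 0)² = 2/15, sgn +1
(m-triple is (0,0,0) — same symbol as above.)
4πI² = N·(3j₀)²·(3jₘ)² = 4/5
I = +1·√(0.8/4π) = 0.25231325
No selection rule forces the value: the integral is nonzero (none).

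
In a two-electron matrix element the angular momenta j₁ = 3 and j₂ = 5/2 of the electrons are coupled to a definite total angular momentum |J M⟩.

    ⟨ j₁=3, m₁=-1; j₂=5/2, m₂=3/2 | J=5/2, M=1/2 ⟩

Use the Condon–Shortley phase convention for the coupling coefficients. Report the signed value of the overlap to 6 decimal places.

+√(1/35) = +0.169031

√[6·3!3!2!/9! · 2!4!4!1!3!2!] = √(576/35)
  +(−1)^2/∏(2,1,2,2,1,0)! = 1/8  (running 1/8)
  +(−1)^3/∏(3,0,1,1,2,1)! = -1/12  (running 1/24)
⟨..|..⟩ = √(576/35)·(1/24) = +0.169031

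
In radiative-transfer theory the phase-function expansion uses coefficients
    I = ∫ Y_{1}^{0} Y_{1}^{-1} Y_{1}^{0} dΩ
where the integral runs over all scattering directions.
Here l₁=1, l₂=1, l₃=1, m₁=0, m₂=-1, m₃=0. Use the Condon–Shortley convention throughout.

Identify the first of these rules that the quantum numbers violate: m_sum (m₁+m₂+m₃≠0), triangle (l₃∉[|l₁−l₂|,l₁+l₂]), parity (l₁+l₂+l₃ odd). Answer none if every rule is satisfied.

m₁+m₂+m₃ = 0 − 1 + 0 = -1  ✗
triangle: |1−1|=0 ≤ l₃=1 ≤ 1+1=2
parity: l₁+l₂+l₃ = 3 is odd

m_sum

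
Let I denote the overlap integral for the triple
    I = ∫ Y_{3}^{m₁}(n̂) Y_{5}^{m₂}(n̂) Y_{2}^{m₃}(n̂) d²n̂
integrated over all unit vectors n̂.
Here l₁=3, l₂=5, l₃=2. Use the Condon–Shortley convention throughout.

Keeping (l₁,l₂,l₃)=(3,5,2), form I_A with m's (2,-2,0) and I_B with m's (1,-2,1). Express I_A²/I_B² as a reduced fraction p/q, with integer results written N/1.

3/5

l's match ⇒ only the (l;m) 3-j factors differ between A and B.
A: triangle coeff Δ(3,5,2) = 1/2310; Σ_t [1,1]: t=1:−1/480 = -1/480; (3j)²=3/110 [(3 5 2; 2 -2 0)], sign=-1
B: triangle coeff Δ(3,5,2) = 1/2310; Σ_t [2,2]: t=2:+1/288 = 1/288; (3j)²=1/22 [(3 5 2; 1 -2 1)], sign=-1
I_A²/I_B² = (3/110)/(1/22) = 3/5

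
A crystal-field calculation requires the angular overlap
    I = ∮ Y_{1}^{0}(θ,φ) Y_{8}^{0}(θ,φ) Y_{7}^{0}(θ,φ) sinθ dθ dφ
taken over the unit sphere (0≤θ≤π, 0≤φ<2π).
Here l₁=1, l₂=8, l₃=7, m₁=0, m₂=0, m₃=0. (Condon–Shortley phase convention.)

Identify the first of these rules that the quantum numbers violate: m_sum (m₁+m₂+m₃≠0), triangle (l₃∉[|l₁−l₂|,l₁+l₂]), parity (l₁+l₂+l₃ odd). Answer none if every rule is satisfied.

none

azimuthal sum: 0 + 0 + 0 = 0  ✓
7 ≤ 7 ≤ 9 (triangle on l)  ✓
L = 1 + 8 + 7 = 16 (even)  ✓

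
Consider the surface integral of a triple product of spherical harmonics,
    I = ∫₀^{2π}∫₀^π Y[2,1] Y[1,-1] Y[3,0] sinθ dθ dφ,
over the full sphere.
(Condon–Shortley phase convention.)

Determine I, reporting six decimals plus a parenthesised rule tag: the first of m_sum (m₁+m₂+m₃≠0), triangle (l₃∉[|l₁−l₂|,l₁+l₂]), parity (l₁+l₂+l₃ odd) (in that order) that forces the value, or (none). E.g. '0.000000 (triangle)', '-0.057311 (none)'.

Checks pass: Σm=0; 6 even; l₃=3∈[1,3].
(2·2+1)(2·1+1)(2·3+1) = 105
Δ: 0! 4! 2! / 7! → 1/105
sum: t=0:+1/4 = 1/4
3j²(2 1 3; 0 0 0) = Δ·Π!·Σ² = 3/35  (sign -1)
sum: t=0:+1/12 = 1/12
3j²(2 1 3; 1 -1 0) = Δ·Π!·Σ² = 1/35  (sign -1)
combine: 4πI² = 105·3/35·1/35 = 9/35
take √, sign +1: I = 0.14304817
No selection rule forces the value: the integral is nonzero (none).

0.143048 (none)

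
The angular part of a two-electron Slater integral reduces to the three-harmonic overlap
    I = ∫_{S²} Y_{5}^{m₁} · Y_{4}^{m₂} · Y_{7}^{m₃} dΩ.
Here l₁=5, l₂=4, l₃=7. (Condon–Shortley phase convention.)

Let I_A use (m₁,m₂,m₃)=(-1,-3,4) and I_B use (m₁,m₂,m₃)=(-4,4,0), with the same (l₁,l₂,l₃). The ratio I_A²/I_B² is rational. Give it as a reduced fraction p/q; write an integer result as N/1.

l's match ⇒ only the (l;m) 3-j factors differ between A and B.
A: triangle coeff Δ(5,4,7) = 1/6126120; Σ_t [0,1]: t=0:+1/345600 t=1:−1/518400 = 1/1036800; (3j)²=7/2210 [(5 4 7; -1 -3 4)], sign=-1
B: triangle coeff Δ(5,4,7) = 1/6126120; Σ_t [2,2]: t=2:+1/7257600 = 1/7257600; (3j)²=14/12155 [(5 4 7; -4 4 0)], sign=-1
I_A²/I_B² = (7/2210)/(14/12155) = 11/4

11/4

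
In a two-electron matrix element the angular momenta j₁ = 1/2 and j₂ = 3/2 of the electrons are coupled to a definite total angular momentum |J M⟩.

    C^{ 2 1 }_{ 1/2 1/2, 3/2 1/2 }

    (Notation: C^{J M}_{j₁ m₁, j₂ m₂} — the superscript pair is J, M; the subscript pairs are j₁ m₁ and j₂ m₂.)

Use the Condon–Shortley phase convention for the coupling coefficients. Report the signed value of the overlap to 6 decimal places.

√[5·0!1!3!/5! · 1!0!2!1!3!1!] = √(3)
  +(−1)^0/∏(0,0,0,2,1,1)! = 1/2  (running 1/2)
⟨..|..⟩ = √(3)·(1/2) = +0.866025

+0.866025  (= +√(3/4))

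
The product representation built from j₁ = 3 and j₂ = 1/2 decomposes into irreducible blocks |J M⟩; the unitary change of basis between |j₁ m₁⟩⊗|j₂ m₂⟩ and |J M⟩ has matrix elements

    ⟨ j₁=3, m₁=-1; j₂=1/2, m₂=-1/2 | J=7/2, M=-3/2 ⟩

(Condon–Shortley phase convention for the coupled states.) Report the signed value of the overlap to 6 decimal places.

+√(5/7) = +0.845154

triangle: 0!×6!×1!/8! = 720/40320
(j±m)!: 2!×4!×0!×1!×2!×5! = 11520
prefactor² = (2J+1)×Δ×N² = 11520/7
  k=0: +1/(0!×0!×4!×0!×2!×1!) = 1/48
Σ = 1/48  ⇒  CG² = 11520/7×(1/48)² = 5/7
CG = +√(5/7) = +0.845154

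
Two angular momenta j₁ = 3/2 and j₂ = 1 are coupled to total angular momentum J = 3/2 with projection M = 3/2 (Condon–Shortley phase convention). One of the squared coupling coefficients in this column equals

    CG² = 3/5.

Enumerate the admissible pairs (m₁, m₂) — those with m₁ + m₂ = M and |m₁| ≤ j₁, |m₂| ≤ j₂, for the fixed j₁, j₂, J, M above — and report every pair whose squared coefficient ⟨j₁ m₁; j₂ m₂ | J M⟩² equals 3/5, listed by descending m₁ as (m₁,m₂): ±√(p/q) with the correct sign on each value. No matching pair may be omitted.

Admissible pairs with m₁+m₂ = M = 3/2: (1/2,1), (3/2,0)
  (m₁,m₂)=(3/2,0): CG² = 3/5, CG = +√(3/5)   ← matches the target
  (m₁,m₂)=(1/2,1): CG² = 2/5, CG = −√(2/5)
Pairs with CG² = 3/5: (3/2,0): +√(3/5)

(3/2,0): +√(3/5)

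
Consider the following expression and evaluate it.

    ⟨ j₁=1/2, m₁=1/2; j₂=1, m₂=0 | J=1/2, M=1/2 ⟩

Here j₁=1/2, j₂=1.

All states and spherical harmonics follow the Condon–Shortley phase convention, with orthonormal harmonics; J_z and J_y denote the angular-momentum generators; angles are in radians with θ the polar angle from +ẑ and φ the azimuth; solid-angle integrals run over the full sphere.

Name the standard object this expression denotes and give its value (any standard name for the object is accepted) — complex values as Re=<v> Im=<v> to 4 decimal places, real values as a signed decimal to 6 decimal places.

Clebsch–Gordan coefficient, +√(1/3) ≈ +0.577350

This is a Clebsch–Gordan (vector-coupling) coefficient.
triangle: 1!×0!×1!/3! = 1/6
(j±m)!: 1!×0!×1!×1!×1!×0! = 1
prefactor² = (2J+1)×Δ×N² = 1/3
  k=0: +1/(0!×1!×0!×1!×0!×0!) = 1
Σ = 1  ⇒  CG² = 1/3×1² = 1/3
CG = +√(1/3) = +0.577350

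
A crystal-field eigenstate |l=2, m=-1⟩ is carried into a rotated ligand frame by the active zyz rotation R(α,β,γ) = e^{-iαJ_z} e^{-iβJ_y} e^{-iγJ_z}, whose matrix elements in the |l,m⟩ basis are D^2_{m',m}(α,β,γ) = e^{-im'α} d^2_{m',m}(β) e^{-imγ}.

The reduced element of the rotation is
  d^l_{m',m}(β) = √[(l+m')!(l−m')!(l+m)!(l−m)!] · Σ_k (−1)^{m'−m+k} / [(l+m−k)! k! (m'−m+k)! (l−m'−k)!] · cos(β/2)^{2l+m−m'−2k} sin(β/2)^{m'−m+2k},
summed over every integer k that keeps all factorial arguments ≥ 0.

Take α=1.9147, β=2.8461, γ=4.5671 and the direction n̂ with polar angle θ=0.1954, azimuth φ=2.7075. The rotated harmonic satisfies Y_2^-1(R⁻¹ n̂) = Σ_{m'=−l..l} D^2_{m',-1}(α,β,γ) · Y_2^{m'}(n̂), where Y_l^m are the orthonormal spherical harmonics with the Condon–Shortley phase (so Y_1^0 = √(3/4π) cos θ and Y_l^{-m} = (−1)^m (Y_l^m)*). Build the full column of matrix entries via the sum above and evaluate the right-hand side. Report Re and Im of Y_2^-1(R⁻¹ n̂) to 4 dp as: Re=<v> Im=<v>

Need the full column D^2_{m',-1} for m'=−2..2 at α=1.9147, β=2.8461, γ=4.5671.
cos(β/2)=0.147209, sin(β/2)=0.989105
d^2_{-2,-1}: single k=1 term ⇒ +0.006311;  D = -0.003258+0.005405i
d^2_{-1,-1}: k∈[0..1] ⇒ +0.000470 -0.063603 = -0.063133;  D = -0.061892-0.012457i
d^2_{0,-1}: k∈[0..1] ⇒ -0.007729 +0.348930 = +0.341201;  D = -0.049399-0.337606i
d^2_{1,-1}: k∈[0..1] ⇒ +0.063603 -0.957128 = -0.893525;  D = +0.788726-0.419880i
d^2_{2,-1}: single k=0 term ⇒ -0.284900;  D = -0.210831-0.191621i
Y_2^{m'}(θ=0.1954,φ=2.7075) and Σ D·Y over m':
  (-0.0033+0.0054i)·(+0.0094+0.0111i)  (-0.0619-0.0125i)·(-0.1335-0.0619i)  (-0.0494-0.3376i)·(+0.5951+0.0000i)  (+0.7887-0.4199i)·(+0.1335-0.0619i)  (-0.2108-0.1916i)·(+0.0094-0.0111i)
Y_2^-1(R⁻¹ n̂) = +0.053196-0.299730i

Re=0.0532 Im=-0.2997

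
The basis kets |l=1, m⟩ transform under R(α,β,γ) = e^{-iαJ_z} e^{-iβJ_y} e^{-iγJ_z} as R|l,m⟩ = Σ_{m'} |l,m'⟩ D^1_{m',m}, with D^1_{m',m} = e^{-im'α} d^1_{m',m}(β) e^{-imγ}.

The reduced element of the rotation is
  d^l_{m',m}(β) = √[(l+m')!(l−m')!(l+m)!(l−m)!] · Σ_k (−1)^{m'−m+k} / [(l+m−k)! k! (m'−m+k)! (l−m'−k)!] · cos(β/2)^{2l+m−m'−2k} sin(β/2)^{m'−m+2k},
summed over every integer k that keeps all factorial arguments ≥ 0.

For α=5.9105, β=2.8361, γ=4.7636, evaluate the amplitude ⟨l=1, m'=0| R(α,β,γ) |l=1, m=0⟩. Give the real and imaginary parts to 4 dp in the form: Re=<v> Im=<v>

First d^1_{0,0}(β=2.8361), then the phase factors e^{-i(0)α} and e^{-i(0)γ}:
Half-angle: c=0.152153, s=0.988357. N=√(1·1·1·1)=1.000000
k: max(0,(0)−(0))=0 … min(1+(0),1−(0))=1
  k=0: (−1)^0·1.0000/(1)·0.1522^2·0.9884^0 = +0.023151
  k=1: (−1)^1·1.0000/(1)·0.1522^0·0.9884^2 = -0.976849
d^1_{0,0}(2.8361) = +0.023151 -0.976849 = -0.953699
D = (+1.000000+0.000000i)·(-0.953699)·(+1.000000+0.000000i) = -0.953699+0.000000i

Re=-0.9537 Im=0.0000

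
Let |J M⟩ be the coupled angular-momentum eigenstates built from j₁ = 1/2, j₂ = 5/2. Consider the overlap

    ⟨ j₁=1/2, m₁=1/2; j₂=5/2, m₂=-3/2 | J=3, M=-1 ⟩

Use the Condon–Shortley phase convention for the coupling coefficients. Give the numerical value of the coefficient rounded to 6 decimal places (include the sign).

triangle: 0!*1!*5!/7! = 120/5040
(j±m)!: 1!*0!*1!*4!*2!*4! = 1152
prefactor² = (2J+1)*Δ*N² = 192
  k=0: +1/(0!*0!*0!*1!*1!*4!) = 1/24
Σ = 1/24  ⇒  CG² = 192*(1/24)² = 1/3
CG = +√(1/3) = +0.577350

+0.577350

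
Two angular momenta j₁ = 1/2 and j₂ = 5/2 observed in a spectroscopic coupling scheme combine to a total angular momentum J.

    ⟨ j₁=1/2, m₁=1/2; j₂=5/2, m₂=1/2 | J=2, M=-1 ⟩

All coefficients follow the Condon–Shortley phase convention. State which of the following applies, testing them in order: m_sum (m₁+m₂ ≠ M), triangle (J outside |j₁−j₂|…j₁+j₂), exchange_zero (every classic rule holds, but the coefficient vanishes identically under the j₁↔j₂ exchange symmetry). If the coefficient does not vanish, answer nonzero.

m-sum: m₁+m₂ = 1/2+1/2 = 1, M = -1  ✗ ⇒ coefficient is 0

m_sum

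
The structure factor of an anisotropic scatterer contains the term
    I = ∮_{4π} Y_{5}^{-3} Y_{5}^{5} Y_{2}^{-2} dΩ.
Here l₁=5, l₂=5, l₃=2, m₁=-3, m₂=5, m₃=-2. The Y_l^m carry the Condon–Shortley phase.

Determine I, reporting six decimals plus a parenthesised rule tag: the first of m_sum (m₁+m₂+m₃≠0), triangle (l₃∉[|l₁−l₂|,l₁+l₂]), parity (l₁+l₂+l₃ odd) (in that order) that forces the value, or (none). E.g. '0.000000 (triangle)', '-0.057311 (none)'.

0.088588 (none)

Rules hold: Σm=0, L=12 even, 0≤2≤10.
N = 11·11·5 = 605
Δ = 8!·2!·2!/13! = 1/38610
Racah Σ t=3..5: t=3:−1/2880 t=4:+1/576 t=5:−1/2880 = 1/960
⇒ 3j(5 5 2; 0 0 0)² = 10/429, sgn +1
Racah Σ t=8..8: t=8:+1/161280 = 1/161280
⇒ 3j(5 5 2; -3 5 -2)² = 1/143, sgn +1
4πI² = N·(3j₀)²·(3jₘ)² = 50/507
I = +1·√(0.0986193/4π) = 0.08858824
No selection rule forces the value: the integral is nonzero (none).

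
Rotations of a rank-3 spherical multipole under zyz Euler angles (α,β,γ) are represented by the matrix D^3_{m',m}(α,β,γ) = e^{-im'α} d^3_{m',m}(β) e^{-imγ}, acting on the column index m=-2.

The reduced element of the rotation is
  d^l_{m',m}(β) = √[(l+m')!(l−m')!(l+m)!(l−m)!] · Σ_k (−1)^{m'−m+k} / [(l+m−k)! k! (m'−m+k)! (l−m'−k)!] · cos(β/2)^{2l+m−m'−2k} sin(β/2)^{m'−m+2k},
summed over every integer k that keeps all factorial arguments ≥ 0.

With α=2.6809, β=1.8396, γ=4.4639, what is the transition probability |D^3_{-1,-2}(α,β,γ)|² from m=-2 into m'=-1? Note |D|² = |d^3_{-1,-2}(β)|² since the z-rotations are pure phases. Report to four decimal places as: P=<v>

P=0.2529

Split into d^3_{-1,-2}(β=1.8396) × two z-phases.
With c≡cos(β/2)=0.605979 and s≡sin(β/2)=0.795480, N=[2·24·1·120]^{1/2}=75.894664
Admissible k: 0..1 (factorial args all ≥0)
  k=0: (−1)^1·75.8947/(24)·0.6060^5·0.7955^1 = -0.205550
  k=1: (−1)^2·75.8947/(12)·0.6060^3·0.7955^3 = +0.708422
d^3_{-1,-2}(1.8396) = -0.205550 +0.708422 = +0.502871
|D^3_{-1,-2}|² = |d^3_{-1,-2}(β)|² = (+0.502871)² = 0.252879 (the z-rotation phases have unit modulus)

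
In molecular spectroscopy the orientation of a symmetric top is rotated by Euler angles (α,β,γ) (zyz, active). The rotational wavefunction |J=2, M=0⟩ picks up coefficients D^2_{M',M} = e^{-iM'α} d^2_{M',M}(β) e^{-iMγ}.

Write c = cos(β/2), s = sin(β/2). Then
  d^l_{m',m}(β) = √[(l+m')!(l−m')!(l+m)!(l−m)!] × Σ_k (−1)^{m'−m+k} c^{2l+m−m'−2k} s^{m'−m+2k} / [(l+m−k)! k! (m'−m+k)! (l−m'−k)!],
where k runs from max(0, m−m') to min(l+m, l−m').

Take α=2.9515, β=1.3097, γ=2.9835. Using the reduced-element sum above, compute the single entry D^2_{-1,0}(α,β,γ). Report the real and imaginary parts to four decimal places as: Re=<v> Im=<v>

Split into d^2_{-1,0}(β=1.3097) × two z-phases.
Half-angle: c=0.793139, s=0.609040. N=√(1·6·2·2)=4.898979
k∈{1,2} keeps every argument non-negative
  k=1: (−1)^0·4.8990/(2)·0.7931^3·0.6090^1 = +0.744338
  k=2: (−1)^1·4.8990/(2)·0.7931^1·0.6090^3 = -0.438898
d^2_{-1,0}(1.3097) = +0.744338 -0.438898 = +0.305440
Attach z-rotation phases: D = e^{-i(-1)(2.9515)}·(+0.305440)·e^{-i(0)(2.9835)} = -0.299938+0.057713i

Re=-0.2999 Im=0.0577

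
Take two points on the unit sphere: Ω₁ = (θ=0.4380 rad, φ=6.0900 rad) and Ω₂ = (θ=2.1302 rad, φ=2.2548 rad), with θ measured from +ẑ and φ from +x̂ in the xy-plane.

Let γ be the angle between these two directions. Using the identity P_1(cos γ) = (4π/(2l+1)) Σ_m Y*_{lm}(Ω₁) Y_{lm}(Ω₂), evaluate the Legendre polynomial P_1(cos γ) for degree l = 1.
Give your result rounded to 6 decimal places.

Summing Y*_{l m}(θ₁,φ₁)·Y_{l m}(θ₂,φ₂) over m ∈ [−1, 1]; prefactor 4π/(2·1+1) = 4.188790:
  m=-1: (+0.143808-0.028132i) × (-0.185040-0.226958i) = -0.032995-0.027433i  (running Σ = -0.032995-0.027433i)
  m=0: (+0.442479-0.000000i) × (-0.259292+0.000000i) = -0.114731+0.000000i  (running Σ = -0.147727-0.027433i)
  m=1: (-0.143808-0.028132i) × (+0.185040-0.226958i) = -0.032995+0.027433i  (running Σ = -0.180722+0.000000i)
Σ over m = -0.180722+0.000000i; ×(4π/3) → -0.757006+0.000000i. Real part: -0.757006

-0.757006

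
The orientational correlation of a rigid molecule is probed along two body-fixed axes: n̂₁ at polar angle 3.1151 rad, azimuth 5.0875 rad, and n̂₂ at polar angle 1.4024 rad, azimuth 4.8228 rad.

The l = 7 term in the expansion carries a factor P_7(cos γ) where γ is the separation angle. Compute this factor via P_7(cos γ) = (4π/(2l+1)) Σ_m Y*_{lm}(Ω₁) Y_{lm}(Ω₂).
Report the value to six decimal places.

Summing Y*_{l m}(θ₁,φ₁)·Y_{l m}(θ₂,φ₂) over m ∈ [−7, 7]; prefactor 4π/(2·7+1) = 0.837758:
  m=-7: (-0.000000-0.000000i) × (-0.315990-0.324004i) = -0.000000+0.000000i  (running Σ = -0.000000+0.000000i)
  m=-6: (-0.000000+0.000000i) × (-0.226994+0.177070i) = +0.000000-0.000000i  (running Σ = +0.000000-0.000000i)
  m=-5: (+0.000000+0.000000i) × (-0.113762-0.184697i) = -0.000000-0.000000i  (running Σ = -0.000000-0.000000i)
  m=-4: (-0.000000-0.000004i) × (-0.276749+0.130844i) = +0.000001+0.000001i  (running Σ = +0.000001+0.000001i)
  m=-3: (-0.000148+0.000071i) × (-0.043398-0.126193i) = +0.000015+0.000016i  (running Σ = +0.000016+0.000017i)
  m=-2: (+0.003844+0.003582i) × (-0.298977+0.067115i) = -0.001390-0.000813i  (running Σ = -0.001374-0.000797i)
  m=-1: (+0.039486-0.100282i) × (-0.011025-0.099444i) = -0.010408-0.002821i  (running Σ = -0.011781-0.003618i)
  m=0: (-1.081839-0.000000i) × (-0.305442+0.000000i) = +0.330439+0.000000i  (running Σ = +0.318658-0.003618i)
  m=1: (-0.039486-0.100282i) × (+0.011025-0.099444i) = -0.010408+0.002821i  (running Σ = +0.308250-0.000797i)
  m=2: (+0.003844-0.003582i) × (-0.298977-0.067115i) = -0.001390+0.000813i  (running Σ = +0.306860+0.000017i)
  m=3: (+0.000148+0.000071i) × (+0.043398-0.126193i) = +0.000015-0.000016i  (running Σ = +0.306876+0.000001i)
  m=4: (-0.000000+0.000004i) × (-0.276749-0.130844i) = +0.000001-0.000001i  (running Σ = +0.306876-0.000000i)
  m=5: (-0.000000+0.000000i) × (+0.113762-0.184697i) = -0.000000+0.000000i  (running Σ = +0.306876-0.000000i)
  m=6: (-0.000000-0.000000i) × (-0.226994-0.177070i) = +0.000000+0.000000i  (running Σ = +0.306876+0.000000i)
  m=7: (+0.000000-0.000000i) × (+0.315990-0.324004i) = -0.000000-0.000000i  (running Σ = +0.306876+0.000000i)
Accumulated sum +0.306876+0.000000i; after 4π/(2l+1) scaling, +0.257088+0.000000i ⇒ P_7 = 0.257088

0.257088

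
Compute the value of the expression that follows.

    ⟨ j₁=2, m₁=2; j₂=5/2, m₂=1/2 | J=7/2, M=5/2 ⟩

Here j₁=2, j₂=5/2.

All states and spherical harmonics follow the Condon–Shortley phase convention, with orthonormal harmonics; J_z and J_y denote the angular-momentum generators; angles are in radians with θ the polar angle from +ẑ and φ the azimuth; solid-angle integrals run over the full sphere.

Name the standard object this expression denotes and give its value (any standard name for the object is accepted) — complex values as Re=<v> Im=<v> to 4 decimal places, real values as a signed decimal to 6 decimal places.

This is a Clebsch–Gordan (vector-coupling) coefficient.
√[8·1!3!4!/9! · 4!0!3!2!6!1!] = √(4608/7)
  +(−1)^0/∏(0,1,0,3,3,1)! = 1/36  (running 1/36)
⟨..|..⟩ = √(4608/7)·(1/36) = +0.712697

Clebsch–Gordan coefficient, +√(32/63) ≈ +0.712697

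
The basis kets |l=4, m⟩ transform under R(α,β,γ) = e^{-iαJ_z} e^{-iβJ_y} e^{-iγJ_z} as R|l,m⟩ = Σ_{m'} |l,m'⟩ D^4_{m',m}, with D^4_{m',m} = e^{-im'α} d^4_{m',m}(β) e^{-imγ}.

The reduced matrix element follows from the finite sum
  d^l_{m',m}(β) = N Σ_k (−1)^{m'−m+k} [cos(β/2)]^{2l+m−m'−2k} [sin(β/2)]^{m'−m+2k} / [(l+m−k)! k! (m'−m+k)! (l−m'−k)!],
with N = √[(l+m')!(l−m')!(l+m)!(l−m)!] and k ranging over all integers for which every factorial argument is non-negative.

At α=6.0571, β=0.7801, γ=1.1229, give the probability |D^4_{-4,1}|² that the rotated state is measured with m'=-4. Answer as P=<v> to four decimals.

D^4_{-4,1}(6.0571,0.7801,1.1229) = e^{-i·-4·6.0571}·d^4_{-4,1}(0.7801)·e^{-i·1·1.1229}. Compute d first:
c=cos(0.780100/2)=0.924890, s=sin(0.780100/2)=0.380235; N=√[1·40320·120·6]=5387.986637
k: max(0,(1)−(-4))=5 … min(4+(1),4−(-4))=5
  k=5: (−1)^0·5387.9866/(720)·0.9249^3·0.3802^5 = +0.047057
d^4_{-4,1}(0.7801) = +0.047057
|D^4_{-4,1}|² = |d^4_{-4,1}(β)|² = (+0.047057)² = 0.002214 (the z-rotation phases have unit modulus)

P=0.0022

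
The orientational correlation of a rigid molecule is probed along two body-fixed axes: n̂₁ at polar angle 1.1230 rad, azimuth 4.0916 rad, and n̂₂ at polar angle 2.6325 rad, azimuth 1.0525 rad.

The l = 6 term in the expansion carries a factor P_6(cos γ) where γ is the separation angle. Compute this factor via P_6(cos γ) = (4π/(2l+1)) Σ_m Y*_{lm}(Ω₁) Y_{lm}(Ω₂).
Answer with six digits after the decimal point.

Summing Y*_{l m}(θ₁,φ₁)·Y_{l m}(θ₂,φ₂) over m ∈ [−6, 6]; prefactor 4π/(2·6+1) = 0.966644:
  m=-6: (0.21632 - 0.14270j) × (0.00647 - 0.00021j) = 0.00137 - 0.00097j  (running Σ = 0.00137 - 0.00097j)
  m=-5: (-0.01623 + 0.43089j) × (-0.02101 - 0.03426j) = 0.01510 - 0.00850j  (running Σ = 0.01647 - 0.00946j)
  m=-4: (-0.19789 - 0.15309j) × (-0.07161 + 0.13034j) = 0.03413 - 0.01483j  (running Σ = 0.05060 - 0.02430j)
  m=-3: (-0.18555 + 0.05569j) × (0.35470 - 0.00564j) = -0.06550 + 0.02080j  (running Σ = -0.01490 - 0.00350j)
  m=-2: (0.10393 - 0.30419j) × (-0.25447 - 0.43016j) = -0.15729 + 0.03270j  (running Σ = -0.17219 + 0.02921j)
  m=-1: (-0.05010 - 0.07006j) × (-0.11383 + 0.19959j) = 0.01969 - 0.00202j  (running Σ = -0.15251 + 0.02718j)
  m=0: (0.32647 + 0.00000j) × (-0.36071 + 0.00000j) = -0.11776 + 0.00000j  (running Σ = -0.27027 + 0.02718j)
  m=1: (0.05010 - 0.07006j) × (0.11383 + 0.19959j) = 0.01969 + 0.00202j  (running Σ = -0.25058 + 0.02921j)
  m=2: (0.10393 + 0.30419j) × (-0.25447 + 0.43016j) = -0.15729 - 0.03270j  (running Σ = -0.40788 - 0.00350j)
  m=3: (0.18555 + 0.05569j) × (-0.35470 - 0.00564j) = -0.06550 - 0.02080j  (running Σ = -0.47338 - 0.02430j)
  m=4: (-0.19789 + 0.15309j) × (-0.07161 - 0.13034j) = 0.03413 + 0.01483j  (running Σ = -0.43925 - 0.00946j)
  m=5: (0.01623 + 0.43089j) × (0.02101 - 0.03426j) = 0.01510 + 0.00850j  (running Σ = -0.42415 - 0.00097j)
  m=6: (0.21632 + 0.14270j) × (0.00647 + 0.00021j) = 0.00137 + 0.00097j  (running Σ = -0.42278 - 0.00000j)
Σ over m = -0.42278 - 0.00000j; ×(4π/13) → -0.40868 - 0.00000j. Real part: -0.408676

-0.408676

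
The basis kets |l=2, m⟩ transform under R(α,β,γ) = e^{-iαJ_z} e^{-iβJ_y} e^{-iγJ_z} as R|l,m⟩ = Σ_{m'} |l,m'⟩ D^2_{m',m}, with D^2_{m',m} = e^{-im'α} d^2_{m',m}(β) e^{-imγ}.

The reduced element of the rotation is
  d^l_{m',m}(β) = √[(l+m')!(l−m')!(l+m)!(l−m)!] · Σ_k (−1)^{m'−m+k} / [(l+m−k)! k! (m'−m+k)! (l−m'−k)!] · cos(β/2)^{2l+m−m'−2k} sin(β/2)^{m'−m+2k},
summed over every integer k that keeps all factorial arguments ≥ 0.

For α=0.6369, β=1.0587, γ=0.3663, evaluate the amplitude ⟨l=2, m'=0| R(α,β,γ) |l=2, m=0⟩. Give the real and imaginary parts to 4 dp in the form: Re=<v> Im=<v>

D^2_{0,0}(0.6369,1.0587,0.3663) = e^{-i·0·0.6369}·d^2_{0,0}(1.0587)·e^{-i·0·0.3663}. Compute d first:
With c≡cos(β/2)=0.863135 and s≡sin(β/2)=0.504972, N=[2·2·2·2]^{1/2}=4.000000
The bounds max(0,m−m')=0 and min(l+m,l−m')=2 give 3 terms
  k=0: (−1)^0·4.0000/(4)·0.8631^4·0.5050^0 = +0.555029
  k=1: (−1)^1·4.0000/(1)·0.8631^2·0.5050^2 = -0.759894
  k=2: (−1)^2·4.0000/(4)·0.8631^0·0.5050^4 = +0.065024
d^2_{0,0}(1.0587) = +0.555029 -0.759894 +0.065024 = -0.139842
D = (+1.000000+0.000000i)·(-0.139842)·(+1.000000+0.000000i) = -0.139842+0.000000i

Re=-0.1398 Im=0.0000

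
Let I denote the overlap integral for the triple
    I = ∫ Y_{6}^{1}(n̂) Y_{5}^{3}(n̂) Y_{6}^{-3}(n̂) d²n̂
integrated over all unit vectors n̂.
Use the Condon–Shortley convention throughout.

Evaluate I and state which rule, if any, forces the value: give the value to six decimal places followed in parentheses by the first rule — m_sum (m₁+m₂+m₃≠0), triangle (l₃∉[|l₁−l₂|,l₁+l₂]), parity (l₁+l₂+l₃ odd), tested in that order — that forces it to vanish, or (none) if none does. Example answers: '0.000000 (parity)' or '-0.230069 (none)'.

1 + 3 − 3 = 1 ≠ 0: azimuthal integral kills it; I = 0

0.000000 (m_sum)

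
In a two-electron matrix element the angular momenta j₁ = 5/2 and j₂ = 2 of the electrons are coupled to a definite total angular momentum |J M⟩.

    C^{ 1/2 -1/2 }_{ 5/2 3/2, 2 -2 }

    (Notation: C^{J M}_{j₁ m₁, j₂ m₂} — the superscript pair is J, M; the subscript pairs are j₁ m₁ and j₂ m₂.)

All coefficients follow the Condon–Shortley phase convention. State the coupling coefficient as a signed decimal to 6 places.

√[2·4!1!0!/6! · 4!1!0!4!0!1!] = √(192/5)
  +(−1)^0/∏(0,4,1,0,0,0)! = 1/24  (running 1/24)
⟨..|..⟩ = √(192/5)·(1/24) = +0.258199

+√(1/15) = +0.258199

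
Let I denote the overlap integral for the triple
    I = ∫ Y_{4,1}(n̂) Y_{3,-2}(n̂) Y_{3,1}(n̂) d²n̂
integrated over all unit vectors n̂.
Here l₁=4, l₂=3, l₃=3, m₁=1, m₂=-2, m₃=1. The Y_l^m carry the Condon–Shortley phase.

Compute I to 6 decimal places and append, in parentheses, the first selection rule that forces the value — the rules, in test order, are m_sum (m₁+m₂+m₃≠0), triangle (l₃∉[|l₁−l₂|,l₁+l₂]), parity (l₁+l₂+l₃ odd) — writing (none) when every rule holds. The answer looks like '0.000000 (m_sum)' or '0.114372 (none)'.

Rules hold: Σm=0, L=10 even, 1≤3≤7.
N = 9·7·7 = 441
Δ = 4!·4!·2!/11! = 1/34650
Racah Σ t=1..3: t=1:−1/72 t=2:+1/16 t=3:−1/72 = 5/144
⇒ 3j(4 3 3; 0 0 0)² = 2/77, sgn -1
Racah Σ t=0..1: t=0:+1/144 t=1:−1/48 = -1/72
⇒ 3j(4 3 3; 1 -2 1)² = 16/693, sgn -1
4πI² = N·(3j₀)²·(3jₘ)² = 32/121
I = +1·√(0.264463/4π) = 0.14506992
No selection rule forces the value: the integral is nonzero (none).

0.145070 (none)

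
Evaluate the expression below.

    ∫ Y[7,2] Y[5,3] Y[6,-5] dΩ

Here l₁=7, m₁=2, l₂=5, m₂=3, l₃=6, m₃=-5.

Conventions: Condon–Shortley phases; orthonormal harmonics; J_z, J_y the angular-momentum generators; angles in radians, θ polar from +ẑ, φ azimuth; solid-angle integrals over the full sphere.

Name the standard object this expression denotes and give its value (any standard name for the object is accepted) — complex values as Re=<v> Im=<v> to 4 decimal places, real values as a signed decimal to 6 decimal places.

Gaunt coefficient, +0.153809

This is a Gaunt coefficient — the integral of a triple product of spherical harmonics over the sphere.
Checks pass: Σm=0; 18 even; l₃=6∈[2,12].
(2·7+1)(2·5+1)(2·6+1) = 2145
Δ: 6! 8! 4! / 19! → 1/174594420
sum: t=1:−1/4147200 t=2:+1/207360 t=3:−1/82944 t=4:+1/207360 t=5:−1/4147200 = -1/345600
3j²(7 5 6; 0 0 0) = Δ·Π!·Σ² = 420/46189  (sign -1)
sum: t=4:+1/5806080 t=5:−1/29030400 = 1/7257600
3j²(7 5 6; 2 3 -5) = Δ·Π!·Σ² = 64/4199  (sign -1)
combine: 4πI² = 2145·420/46189·64/4199 = 403200/1356277
take √, sign +1: I = 0.15380878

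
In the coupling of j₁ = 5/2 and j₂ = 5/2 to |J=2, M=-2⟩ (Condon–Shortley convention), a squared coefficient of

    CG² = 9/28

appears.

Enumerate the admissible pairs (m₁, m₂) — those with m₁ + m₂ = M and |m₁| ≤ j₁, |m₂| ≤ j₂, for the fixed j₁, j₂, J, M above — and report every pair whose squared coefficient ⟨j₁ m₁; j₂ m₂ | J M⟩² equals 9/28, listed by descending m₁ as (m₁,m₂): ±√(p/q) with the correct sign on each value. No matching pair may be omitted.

(-1/2,-3/2): −√(9/28); (-3/2,-1/2): +√(9/28)

Admissible pairs with m₁+m₂ = M = -2: (-5/2,1/2), (-3/2,-1/2), (-1/2,-3/2), (1/2,-5/2)
  (m₁,m₂)=(1/2,-5/2): CG² = 5/28, CG = +√(5/28)
  (m₁,m₂)=(-1/2,-3/2): CG² = 9/28, CG = −√(9/28)   ← matches the target
  (m₁,m₂)=(-3/2,-1/2): CG² = 9/28, CG = +√(9/28)   ← matches the target
  (m₁,m₂)=(-5/2,1/2): CG² = 5/28, CG = −√(5/28)
Pairs with CG² = 9/28: (-1/2,-3/2): −√(9/28); (-3/2,-1/2): +√(9/28)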